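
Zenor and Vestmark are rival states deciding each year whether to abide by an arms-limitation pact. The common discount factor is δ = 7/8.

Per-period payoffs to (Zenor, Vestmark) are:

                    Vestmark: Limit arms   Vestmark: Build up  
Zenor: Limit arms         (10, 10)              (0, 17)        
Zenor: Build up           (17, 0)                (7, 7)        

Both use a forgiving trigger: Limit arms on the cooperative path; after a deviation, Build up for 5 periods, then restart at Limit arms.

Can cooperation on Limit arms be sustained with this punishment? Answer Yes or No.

IC: δ+…+δ^5 ≥ (17−10)/(10−7) = 7/3.
At δ = 7/8: partial sum = 3.4096 ≥ 2.3333. Cooperation sustainable.

Yes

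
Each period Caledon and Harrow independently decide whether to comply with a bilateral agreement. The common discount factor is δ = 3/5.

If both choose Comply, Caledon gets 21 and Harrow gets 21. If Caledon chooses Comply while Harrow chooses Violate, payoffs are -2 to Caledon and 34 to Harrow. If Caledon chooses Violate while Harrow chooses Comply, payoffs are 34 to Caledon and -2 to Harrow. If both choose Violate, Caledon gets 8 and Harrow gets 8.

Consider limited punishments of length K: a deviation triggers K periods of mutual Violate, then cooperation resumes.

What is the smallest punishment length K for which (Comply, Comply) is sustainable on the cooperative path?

3

No profitable deviation requires (21−8)(δ+…+δ^K) ≥ 34−21, i.e. δ+…+δ^K ≥ 1 ≈ 1.0000.
With δ = 3/5, the partial sums are K=1: 0.6000, K=2: 0.9600, K=3: 1.1760.
K = 3 is the first length at which the sum reaches 1.0000.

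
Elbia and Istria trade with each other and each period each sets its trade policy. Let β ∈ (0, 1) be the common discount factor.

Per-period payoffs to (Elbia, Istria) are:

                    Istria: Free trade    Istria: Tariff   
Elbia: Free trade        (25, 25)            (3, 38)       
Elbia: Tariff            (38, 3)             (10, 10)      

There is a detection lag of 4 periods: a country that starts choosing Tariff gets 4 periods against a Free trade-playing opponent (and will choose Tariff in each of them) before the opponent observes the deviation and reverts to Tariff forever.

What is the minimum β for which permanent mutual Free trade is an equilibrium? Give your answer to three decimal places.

0.825

Deviating for the 4 undetected periods gains 38−25 = 13 per period over cooperation, then loses 25−10 = 15 per period forever once punishment starts.
Gain: 13(1 + β + … + β^3); loss: 15·β^4/(1−β).
No profitable deviation ⇔ 13(1−β^4) ≤ 15·β^4, i.e. β^4 ≥ 13/(13+15) = 13/28.
Hence β ≥ (13/28)^(1/4) ≈ 0.825.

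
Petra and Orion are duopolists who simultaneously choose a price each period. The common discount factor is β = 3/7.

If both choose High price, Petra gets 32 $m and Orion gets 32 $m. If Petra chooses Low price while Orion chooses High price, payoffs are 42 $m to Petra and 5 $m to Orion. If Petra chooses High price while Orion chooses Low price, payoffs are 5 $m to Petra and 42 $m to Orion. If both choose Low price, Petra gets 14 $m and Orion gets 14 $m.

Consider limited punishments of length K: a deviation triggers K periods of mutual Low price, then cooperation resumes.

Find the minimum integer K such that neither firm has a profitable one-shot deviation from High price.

Need Σ_{k=1}^{K} β^k ≥ (42−32)/(32−14) = 0.5556 at β = 3/7.
At K = 1 the sum is 0.4286 < 0.5556; at K = 2 it is 0.6122 ≥ 0.5556.
So the minimum punishment length is K = 2.

2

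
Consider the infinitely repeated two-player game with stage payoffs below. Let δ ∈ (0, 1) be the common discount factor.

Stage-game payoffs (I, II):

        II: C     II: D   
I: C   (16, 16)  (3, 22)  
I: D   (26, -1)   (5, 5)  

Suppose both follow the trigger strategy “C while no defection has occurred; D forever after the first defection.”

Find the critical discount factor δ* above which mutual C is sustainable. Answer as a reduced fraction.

10/21

I: cooperation gives 16 each period; deviation gives 26 once then 5 forever.
  16/(1−δ) ≥ 26 + 5δ/(1−δ) ⇒ δ ≥ 10/21.
II: cooperation gives 16 each period; deviation gives 22 once then 5 forever.
  δ ≥ 6/17.
Both must hold, so the binding constraint is I's: δ ≥ 10/21.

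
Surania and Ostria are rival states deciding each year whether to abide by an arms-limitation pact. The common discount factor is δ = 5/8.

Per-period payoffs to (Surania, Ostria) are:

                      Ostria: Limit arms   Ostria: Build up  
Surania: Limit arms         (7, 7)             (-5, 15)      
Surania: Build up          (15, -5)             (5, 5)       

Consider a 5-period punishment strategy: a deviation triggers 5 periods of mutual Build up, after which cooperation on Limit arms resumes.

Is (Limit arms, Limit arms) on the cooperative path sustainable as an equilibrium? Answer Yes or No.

A one-shot deviation gives 15 now, then 5 for 5 periods, then back to 7.
Gain from deviating: (15−7) today; loss: (7−5) in each of the next 5 periods.
No-deviation condition: (7−5)(δ+…+δ^5) ≥ 15−7, i.e. δ+…+δ^5 ≥ 4.
At δ = 5/8: δ+…+δ^5 = 1.5077 < 4.0000.
So cooperation is not sustainable.

No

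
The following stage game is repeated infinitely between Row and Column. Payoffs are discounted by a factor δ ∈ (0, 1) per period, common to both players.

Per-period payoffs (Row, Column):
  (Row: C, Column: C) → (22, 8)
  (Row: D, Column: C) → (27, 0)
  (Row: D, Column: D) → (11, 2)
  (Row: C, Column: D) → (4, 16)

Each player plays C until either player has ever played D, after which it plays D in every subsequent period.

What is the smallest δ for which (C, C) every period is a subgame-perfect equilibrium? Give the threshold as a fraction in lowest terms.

For Row: deviation gain 27−22 = 5, per-period punishment loss 22−11 = 11. IC gives δ ≥ 5/16.
For Column: gain 8, loss 6 per period, so δ ≥ 8/14 = 4/7.
The tighter constraint is Column's, so cooperation needs δ ≥ 4/7.

4/7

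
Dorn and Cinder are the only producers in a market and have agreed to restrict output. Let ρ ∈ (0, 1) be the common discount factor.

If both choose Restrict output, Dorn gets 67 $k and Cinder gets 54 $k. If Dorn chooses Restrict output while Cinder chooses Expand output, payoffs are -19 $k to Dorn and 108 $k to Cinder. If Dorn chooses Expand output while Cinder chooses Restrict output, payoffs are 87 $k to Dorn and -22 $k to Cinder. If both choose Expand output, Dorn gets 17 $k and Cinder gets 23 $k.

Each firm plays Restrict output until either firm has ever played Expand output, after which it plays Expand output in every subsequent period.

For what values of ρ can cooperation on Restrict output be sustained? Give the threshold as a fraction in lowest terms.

54/85

Dorn's threshold: (87−67)/(87−17) = 2/7.
Cinder's threshold: (108−54)/(108−23) = 54/85.
2/7 < 54/85, so Cinder binds and ρ* = 54/85.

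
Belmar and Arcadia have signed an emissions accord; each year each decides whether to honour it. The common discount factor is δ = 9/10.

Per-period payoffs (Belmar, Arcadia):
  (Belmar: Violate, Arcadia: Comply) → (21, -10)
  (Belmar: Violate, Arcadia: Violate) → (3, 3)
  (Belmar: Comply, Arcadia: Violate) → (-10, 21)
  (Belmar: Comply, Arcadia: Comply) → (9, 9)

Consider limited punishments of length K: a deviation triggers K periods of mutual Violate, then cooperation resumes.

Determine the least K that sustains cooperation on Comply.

IC: δ(1−δ^K)/(1−δ) ≥ (21−9)/(9−3) = 2.
With δ = 9/10: need 1 − δ^K ≥ 2·(1−9/10)/(9/10), i.e. δ^K ≤ 0.7778.
Since (9/10)^2 = 0.8100 and (9/10)^3 = 0.7290, the smallest such K is 3.

3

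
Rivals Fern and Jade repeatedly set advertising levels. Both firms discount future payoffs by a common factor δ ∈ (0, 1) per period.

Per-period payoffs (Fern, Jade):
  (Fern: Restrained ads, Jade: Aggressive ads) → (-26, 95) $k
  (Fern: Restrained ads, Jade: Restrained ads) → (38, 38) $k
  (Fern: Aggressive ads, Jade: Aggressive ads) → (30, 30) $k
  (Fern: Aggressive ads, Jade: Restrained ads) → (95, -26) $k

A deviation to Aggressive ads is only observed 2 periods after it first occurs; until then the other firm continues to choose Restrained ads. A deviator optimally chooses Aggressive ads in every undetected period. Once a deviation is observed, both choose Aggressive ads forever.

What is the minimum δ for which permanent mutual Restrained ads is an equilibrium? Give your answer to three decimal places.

0.936

A deviator earns 95 for 2 periods, then 30 forever; cooperating earns 38 forever. Multiplying the IC by (1−δ):
38 ≥ 95(1−δ^2) + 30δ^2, so 65·δ^2 ≥ 57 and δ^2 ≥ 57/65.
δ ≥ (57/65)^(1/2) ≈ 0.936.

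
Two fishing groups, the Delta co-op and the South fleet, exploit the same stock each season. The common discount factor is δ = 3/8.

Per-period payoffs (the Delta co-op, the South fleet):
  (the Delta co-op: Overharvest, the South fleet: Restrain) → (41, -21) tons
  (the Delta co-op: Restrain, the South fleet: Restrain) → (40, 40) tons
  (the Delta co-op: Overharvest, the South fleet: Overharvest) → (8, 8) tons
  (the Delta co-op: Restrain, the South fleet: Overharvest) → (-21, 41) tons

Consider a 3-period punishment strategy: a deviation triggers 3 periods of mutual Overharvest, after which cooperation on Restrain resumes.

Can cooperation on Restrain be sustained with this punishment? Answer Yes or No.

Yes

Comparing payoff streams over the 4 periods until play realigns: cooperate → 40(1+δ+…+δ^3); deviate → 41 + 8(δ+…+δ^3).
Cooperation is sustained iff (40−8)(δ+…+δ^3) ≥ 41−40.
δ+…+δ^3 = 3/8·(1−(3/8)^3)/(1−3/8) = 0.5684, and (41−40)/(40−8) = 0.0312.
0.5684 ≥ 0.0312, so cooperation is sustainable.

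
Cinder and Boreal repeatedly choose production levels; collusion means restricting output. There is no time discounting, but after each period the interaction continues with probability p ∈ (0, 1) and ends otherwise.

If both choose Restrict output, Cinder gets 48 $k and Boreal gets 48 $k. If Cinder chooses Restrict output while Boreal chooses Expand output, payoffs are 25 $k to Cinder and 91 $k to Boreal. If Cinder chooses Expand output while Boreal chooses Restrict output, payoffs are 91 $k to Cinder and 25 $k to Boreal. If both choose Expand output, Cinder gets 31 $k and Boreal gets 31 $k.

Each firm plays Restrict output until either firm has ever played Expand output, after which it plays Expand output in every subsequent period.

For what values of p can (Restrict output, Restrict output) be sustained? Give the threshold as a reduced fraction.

Expected cooperation value is 48 + p·48 + p²·48 + … = 48/(1−p); deviation gives 91 + p·31/(1−p).
48 ≥ 91(1−p) + 31p ⇒ 60p ≥ 43 ⇒ p ≥ 43/60.

43/60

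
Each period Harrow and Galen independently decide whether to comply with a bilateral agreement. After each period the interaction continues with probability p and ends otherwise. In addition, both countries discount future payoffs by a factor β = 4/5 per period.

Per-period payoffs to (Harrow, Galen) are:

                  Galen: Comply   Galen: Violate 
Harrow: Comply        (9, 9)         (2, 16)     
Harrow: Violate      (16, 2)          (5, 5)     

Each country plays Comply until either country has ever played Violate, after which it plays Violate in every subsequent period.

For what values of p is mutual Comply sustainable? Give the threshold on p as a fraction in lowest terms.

With continuation probability p and discount β, the effective per-period discount factor is βp.
Grim-trigger IC: βp ≥ (16−9)/(16−5) = 7/11.
So p ≥ (7/11)/(4/5) = 35/44.

35/44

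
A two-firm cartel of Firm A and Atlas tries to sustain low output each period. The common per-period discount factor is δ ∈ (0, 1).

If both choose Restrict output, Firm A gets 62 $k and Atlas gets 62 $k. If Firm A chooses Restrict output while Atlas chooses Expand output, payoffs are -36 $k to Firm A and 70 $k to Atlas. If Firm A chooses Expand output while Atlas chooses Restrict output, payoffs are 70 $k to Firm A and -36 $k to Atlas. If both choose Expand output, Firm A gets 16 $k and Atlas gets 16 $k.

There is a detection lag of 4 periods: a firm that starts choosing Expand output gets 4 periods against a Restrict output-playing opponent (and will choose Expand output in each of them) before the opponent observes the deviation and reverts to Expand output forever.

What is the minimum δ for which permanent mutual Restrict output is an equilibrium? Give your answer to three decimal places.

0.620

A deviator earns 70 for 4 periods, then 16 forever; cooperating earns 62 forever. Multiplying the IC by (1−δ):
62 ≥ 70(1−δ^4) + 16δ^4, so 54·δ^4 ≥ 8 and δ^4 ≥ 4/27.
δ ≥ (4/27)^(1/4) ≈ 0.620.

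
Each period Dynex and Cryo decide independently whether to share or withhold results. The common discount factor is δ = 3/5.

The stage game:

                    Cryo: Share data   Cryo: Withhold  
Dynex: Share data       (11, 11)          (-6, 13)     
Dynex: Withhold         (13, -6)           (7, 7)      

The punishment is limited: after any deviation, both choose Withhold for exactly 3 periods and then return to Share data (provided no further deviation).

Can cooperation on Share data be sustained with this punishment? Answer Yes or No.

A one-shot deviation gives 13 now, then 7 for 3 periods, then back to 11.
Gain from deviating: (13−11) today; loss: (11−7) in each of the next 3 periods.
No-deviation condition: (11−7)(δ+…+δ^3) ≥ 13−11, i.e. δ+…+δ^3 ≥ 1/2.
At δ = 3/5: δ+…+δ^3 = 1.1760 ≥ 0.5000.
So cooperation is sustainable.

Yes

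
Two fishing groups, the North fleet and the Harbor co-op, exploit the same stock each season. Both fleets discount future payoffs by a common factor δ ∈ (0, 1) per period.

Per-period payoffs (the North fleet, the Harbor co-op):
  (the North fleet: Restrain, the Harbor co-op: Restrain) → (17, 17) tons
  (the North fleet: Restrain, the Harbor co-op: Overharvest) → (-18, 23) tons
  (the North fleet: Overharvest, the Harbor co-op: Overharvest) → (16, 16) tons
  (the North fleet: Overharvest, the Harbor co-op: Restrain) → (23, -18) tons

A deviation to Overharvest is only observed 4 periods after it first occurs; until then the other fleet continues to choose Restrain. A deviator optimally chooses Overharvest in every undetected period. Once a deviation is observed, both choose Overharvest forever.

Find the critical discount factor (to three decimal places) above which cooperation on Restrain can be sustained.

0.962

A deviator earns 23 for 4 periods, then 16 forever; cooperating earns 17 forever. Multiplying the IC by (1−δ):
17 ≥ 23(1−δ^4) + 16δ^4, so 7·δ^4 ≥ 6 and δ^4 ≥ 6/7.
δ ≥ (6/7)^(1/4) ≈ 0.962.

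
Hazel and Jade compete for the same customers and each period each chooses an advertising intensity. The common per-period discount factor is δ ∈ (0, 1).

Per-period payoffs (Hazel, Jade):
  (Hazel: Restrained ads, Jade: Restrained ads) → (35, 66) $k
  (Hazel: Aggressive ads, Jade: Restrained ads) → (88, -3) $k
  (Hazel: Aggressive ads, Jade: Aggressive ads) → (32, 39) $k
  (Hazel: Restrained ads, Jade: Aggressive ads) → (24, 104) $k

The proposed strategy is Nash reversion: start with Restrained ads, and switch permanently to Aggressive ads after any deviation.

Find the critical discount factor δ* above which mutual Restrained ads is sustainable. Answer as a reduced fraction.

Hazel's threshold: (88−35)/(88−32) = 53/56.
Jade's threshold: (104−66)/(104−39) = 38/65.
53/56 > 38/65, so Hazel binds and δ* = 53/56.

53/56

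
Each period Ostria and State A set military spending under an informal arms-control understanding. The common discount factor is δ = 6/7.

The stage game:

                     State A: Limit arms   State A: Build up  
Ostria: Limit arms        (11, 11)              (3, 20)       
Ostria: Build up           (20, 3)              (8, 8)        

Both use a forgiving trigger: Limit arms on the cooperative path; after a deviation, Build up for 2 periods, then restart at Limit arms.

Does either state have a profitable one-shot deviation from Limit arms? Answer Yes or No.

IC: δ+…+δ^2 ≥ (20−11)/(11−8) = 3.
At δ = 6/7: partial sum = 1.5918 < 3.0000. Cooperation not sustainable.

Yes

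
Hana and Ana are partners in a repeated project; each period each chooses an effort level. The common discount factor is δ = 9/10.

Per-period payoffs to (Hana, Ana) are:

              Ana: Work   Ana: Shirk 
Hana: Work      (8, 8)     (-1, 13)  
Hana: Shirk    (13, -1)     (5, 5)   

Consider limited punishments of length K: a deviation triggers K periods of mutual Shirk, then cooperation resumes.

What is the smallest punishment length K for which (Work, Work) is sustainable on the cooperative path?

No profitable deviation requires (8−5)(δ+…+δ^K) ≥ 13−8, i.e. δ+…+δ^K ≥ 5/3 ≈ 1.6667.
With δ = 9/10, the partial sums are K=1: 0.9000, K=2: 1.7100.
K = 2 is the first length at which the sum reaches 1.6667.

2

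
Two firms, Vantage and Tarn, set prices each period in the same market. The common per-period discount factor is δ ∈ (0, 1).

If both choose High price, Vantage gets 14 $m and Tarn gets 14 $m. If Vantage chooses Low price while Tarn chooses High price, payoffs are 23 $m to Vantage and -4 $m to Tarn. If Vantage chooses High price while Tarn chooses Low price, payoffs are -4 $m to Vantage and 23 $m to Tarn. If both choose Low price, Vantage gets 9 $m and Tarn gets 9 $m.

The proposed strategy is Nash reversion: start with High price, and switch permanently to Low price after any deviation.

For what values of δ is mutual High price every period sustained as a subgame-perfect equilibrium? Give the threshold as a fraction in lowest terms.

9/14

14/(1−δ) ≥ 23 + 9δ/(1−δ)
14 ≥ 23 − 14δ
δ ≥ 9/14.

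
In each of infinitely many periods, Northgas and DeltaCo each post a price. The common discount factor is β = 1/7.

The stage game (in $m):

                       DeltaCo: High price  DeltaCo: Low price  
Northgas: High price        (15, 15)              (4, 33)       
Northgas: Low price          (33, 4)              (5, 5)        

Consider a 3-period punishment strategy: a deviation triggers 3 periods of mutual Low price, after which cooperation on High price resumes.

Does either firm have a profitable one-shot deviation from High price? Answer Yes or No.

A one-shot deviation gives 33 now, then 5 for 3 periods, then back to 15.
Gain from deviating: (33−15) today; loss: (15−5) in each of the next 3 periods.
No-deviation condition: (15−5)(β+…+β^3) ≥ 33−15, i.e. β+…+β^3 ≥ 9/5.
At β = 1/7: β+…+β^3 = 0.1662 < 1.8000.
So cooperation is not sustainable.

Yes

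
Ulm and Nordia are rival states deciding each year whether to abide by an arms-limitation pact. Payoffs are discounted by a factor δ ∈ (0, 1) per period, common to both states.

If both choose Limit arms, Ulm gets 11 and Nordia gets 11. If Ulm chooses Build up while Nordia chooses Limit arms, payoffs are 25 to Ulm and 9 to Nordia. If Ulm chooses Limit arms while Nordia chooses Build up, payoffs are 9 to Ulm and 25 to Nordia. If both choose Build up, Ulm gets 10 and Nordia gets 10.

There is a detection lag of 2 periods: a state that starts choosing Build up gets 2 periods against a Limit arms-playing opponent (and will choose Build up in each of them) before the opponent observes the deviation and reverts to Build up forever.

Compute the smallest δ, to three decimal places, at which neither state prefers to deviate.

0.966

The best deviation is to choose Build up for all 2 undetected periods, earning 25 each, then 10 forever once detected.
Deviation value: 25(1−δ^2)/(1−δ) + 10δ^2/(1−δ); cooperation value: 11/(1−δ).
IC: 11 ≥ 25(1−δ^2) + 10δ^2 = 25 − 15δ^2.
So δ^2 ≥ 14/15, giving δ ≥ (14/15)^(1/2) ≈ 0.966.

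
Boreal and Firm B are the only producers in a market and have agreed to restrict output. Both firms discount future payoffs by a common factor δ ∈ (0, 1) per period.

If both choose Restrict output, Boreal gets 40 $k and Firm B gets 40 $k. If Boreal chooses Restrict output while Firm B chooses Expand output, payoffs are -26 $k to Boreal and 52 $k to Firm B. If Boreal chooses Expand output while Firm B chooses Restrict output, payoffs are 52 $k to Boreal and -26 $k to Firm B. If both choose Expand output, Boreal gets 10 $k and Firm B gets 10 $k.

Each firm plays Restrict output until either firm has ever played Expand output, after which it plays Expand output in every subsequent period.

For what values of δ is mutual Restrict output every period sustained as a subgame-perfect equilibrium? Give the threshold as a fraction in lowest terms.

2/7

40/(1−δ) ≥ 52 + 10δ/(1−δ)
40 ≥ 52 − 42δ
δ ≥ 12/42 = 2/7.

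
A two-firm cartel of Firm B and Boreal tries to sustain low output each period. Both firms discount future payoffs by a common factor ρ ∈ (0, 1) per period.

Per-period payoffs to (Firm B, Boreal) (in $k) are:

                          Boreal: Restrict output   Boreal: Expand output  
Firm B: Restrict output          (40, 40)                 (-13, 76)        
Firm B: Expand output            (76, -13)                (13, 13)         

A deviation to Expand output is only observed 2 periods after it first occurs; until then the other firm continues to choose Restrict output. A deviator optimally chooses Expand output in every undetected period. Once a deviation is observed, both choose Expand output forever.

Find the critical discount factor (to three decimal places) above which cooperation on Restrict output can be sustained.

0.756

The best deviation is to choose Expand output for all 2 undetected periods, earning 76 each, then 13 forever once detected.
Deviation value: 76(1−ρ^2)/(1−ρ) + 13ρ^2/(1−ρ); cooperation value: 40/(1−ρ).
IC: 40 ≥ 76(1−ρ^2) + 13ρ^2 = 76 − 63ρ^2.
So ρ^2 ≥ 36/63 = 4/7, giving ρ ≥ (4/7)^(1/2) ≈ 0.756.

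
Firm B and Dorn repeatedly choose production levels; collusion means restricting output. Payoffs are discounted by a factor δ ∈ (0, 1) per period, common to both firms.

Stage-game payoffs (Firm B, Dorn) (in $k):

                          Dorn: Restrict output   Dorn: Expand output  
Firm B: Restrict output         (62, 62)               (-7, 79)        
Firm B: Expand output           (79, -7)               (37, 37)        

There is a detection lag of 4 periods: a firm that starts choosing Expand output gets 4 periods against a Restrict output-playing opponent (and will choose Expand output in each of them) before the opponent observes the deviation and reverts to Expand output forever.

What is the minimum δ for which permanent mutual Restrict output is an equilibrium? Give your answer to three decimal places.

The best deviation is to choose Expand output for all 4 undetected periods, earning 79 each, then 37 forever once detected.
Deviation value: 79(1−δ^4)/(1−δ) + 37δ^4/(1−δ); cooperation value: 62/(1−δ).
IC: 62 ≥ 79(1−δ^4) + 37δ^4 = 79 − 42δ^4.
So δ^4 ≥ 17/42, giving δ ≥ (17/42)^(1/4) ≈ 0.798.

0.798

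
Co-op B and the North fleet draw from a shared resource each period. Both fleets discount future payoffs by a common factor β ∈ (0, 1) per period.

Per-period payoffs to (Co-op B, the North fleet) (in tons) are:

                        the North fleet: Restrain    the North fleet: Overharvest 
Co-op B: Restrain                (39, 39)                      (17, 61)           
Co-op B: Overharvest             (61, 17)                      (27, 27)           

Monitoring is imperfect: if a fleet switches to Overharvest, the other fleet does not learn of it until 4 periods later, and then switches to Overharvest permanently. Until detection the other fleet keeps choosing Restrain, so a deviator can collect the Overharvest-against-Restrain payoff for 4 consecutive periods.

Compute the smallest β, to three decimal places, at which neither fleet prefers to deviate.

A deviator earns 61 for 4 periods, then 27 forever; cooperating earns 39 forever. Multiplying the IC by (1−β):
39 ≥ 61(1−β^4) + 27β^4, so 34·β^4 ≥ 22 and β^4 ≥ 11/17.
β ≥ (11/17)^(1/4) ≈ 0.897.

0.897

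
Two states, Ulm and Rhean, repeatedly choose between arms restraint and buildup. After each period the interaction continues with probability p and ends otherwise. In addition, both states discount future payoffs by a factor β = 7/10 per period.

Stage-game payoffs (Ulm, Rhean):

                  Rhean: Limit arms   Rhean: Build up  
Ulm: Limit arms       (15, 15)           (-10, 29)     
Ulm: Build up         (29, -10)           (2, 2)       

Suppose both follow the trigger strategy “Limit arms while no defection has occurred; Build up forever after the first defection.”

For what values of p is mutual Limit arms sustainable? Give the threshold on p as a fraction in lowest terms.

With continuation probability p and discount β, the effective per-period discount factor is βp.
Grim-trigger IC: βp ≥ (29−15)/(29−2) = 14/27.
So p ≥ (14/27)/(7/10) = 20/27.

20/27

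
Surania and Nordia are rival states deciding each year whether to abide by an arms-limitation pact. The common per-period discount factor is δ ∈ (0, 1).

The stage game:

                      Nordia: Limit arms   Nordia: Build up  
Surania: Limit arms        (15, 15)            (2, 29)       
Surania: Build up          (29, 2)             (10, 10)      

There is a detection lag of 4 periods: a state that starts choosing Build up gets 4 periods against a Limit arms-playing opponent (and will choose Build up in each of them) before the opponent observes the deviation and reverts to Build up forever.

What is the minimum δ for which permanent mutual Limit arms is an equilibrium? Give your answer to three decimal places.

The best deviation is to choose Build up for all 4 undetected periods, earning 29 each, then 10 forever once detected.
Deviation value: 29(1−δ^4)/(1−δ) + 10δ^4/(1−δ); cooperation value: 15/(1−δ).
IC: 15 ≥ 29(1−δ^4) + 10δ^4 = 29 − 19δ^4.
So δ^4 ≥ 14/19, giving δ ≥ (14/19)^(1/4) ≈ 0.926.

0.926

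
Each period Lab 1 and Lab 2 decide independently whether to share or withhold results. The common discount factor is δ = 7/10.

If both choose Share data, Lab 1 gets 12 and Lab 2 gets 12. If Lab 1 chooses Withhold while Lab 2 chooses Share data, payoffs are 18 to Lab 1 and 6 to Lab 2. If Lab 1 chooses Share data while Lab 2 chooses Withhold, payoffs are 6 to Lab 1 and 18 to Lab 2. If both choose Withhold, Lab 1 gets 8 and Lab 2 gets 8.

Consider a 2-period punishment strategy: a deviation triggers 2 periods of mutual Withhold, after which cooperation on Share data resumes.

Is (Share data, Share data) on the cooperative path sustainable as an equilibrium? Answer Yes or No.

A one-shot deviation gives 18 now, then 8 for 2 periods, then back to 12.
Gain from deviating: (18−12) today; loss: (12−8) in each of the next 2 periods.
No-deviation condition: (12−8)(δ+…+δ^2) ≥ 18−12, i.e. δ+…+δ^2 ≥ 3/2.
At δ = 7/10: δ+…+δ^2 = 1.1900 < 1.5000.
So cooperation is not sustainable.

No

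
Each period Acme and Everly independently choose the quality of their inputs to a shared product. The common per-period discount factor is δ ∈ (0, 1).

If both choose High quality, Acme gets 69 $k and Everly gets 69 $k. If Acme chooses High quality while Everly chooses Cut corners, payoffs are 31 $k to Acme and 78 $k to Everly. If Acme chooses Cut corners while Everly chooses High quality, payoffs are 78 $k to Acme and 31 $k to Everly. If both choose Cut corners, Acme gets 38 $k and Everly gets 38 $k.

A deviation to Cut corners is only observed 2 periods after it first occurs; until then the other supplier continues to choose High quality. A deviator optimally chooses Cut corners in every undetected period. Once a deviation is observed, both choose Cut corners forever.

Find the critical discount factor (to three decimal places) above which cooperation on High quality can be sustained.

The best deviation is to choose Cut corners for all 2 undetected periods, earning 78 each, then 38 forever once detected.
Deviation value: 78(1−δ^2)/(1−δ) + 38δ^2/(1−δ); cooperation value: 69/(1−δ).
IC: 69 ≥ 78(1−δ^2) + 38δ^2 = 78 − 40δ^2.
So δ^2 ≥ 9/40, giving δ ≥ (9/40)^(1/2) ≈ 0.474.

0.474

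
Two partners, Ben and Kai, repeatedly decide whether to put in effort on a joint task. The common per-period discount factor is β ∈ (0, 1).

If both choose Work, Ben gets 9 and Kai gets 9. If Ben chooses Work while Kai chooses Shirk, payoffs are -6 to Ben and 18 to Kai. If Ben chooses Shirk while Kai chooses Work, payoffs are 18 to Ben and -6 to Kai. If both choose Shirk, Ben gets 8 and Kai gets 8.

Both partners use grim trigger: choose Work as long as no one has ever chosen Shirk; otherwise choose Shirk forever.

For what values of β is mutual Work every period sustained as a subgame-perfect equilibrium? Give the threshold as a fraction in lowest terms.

Under grim trigger the critical discount factor is (T−C)/(T−P) with T = 18, C = 9, P = 8.
β* = (18−9)/(18−8) = 9/10.

9/10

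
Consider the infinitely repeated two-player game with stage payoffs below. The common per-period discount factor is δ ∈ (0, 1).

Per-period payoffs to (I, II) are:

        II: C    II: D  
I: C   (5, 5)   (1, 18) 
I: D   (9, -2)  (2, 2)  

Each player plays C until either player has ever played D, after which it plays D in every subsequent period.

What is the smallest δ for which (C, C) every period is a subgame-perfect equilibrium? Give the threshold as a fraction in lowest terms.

For I: deviation gain 9−5 = 4, per-period punishment loss 5−2 = 3. IC gives δ ≥ 4/7.
For II: gain 13, loss 3 per period, so δ ≥ 13/16.
The tighter constraint is II's, so cooperation needs δ ≥ 13/16.

13/16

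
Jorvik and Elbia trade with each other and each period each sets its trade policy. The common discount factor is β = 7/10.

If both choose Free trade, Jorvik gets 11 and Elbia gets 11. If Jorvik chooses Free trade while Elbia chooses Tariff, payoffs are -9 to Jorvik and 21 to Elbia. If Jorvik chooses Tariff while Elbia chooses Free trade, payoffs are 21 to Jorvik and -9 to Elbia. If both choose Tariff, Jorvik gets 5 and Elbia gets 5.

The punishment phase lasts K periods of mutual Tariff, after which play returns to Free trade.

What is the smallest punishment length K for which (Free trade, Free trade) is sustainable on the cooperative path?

4

No profitable deviation requires (11−5)(β+…+β^K) ≥ 21−11, i.e. β+…+β^K ≥ 5/3 ≈ 1.6667.
With β = 7/10, the partial sums are K=1: 0.7000, K=2: 1.1900, K=3: 1.5330, K=4: 1.7731.
K = 4 is the first length at which the sum reaches 1.6667.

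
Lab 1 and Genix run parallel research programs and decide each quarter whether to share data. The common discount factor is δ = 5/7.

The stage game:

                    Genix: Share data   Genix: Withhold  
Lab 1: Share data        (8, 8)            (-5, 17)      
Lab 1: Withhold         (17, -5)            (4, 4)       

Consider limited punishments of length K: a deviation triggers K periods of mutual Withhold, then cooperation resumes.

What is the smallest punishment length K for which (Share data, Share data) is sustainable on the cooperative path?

No profitable deviation requires (8−4)(δ+…+δ^K) ≥ 17−8, i.e. δ+…+δ^K ≥ 9/4 ≈ 2.2500.
With δ = 5/7, the partial sums are K=1: 0.7143, K=2: 1.2245, …, K=5: 2.0352, K=6: 2.1680, K=7: 2.2628.
K = 7 is the first length at which the sum reaches 2.2500.

7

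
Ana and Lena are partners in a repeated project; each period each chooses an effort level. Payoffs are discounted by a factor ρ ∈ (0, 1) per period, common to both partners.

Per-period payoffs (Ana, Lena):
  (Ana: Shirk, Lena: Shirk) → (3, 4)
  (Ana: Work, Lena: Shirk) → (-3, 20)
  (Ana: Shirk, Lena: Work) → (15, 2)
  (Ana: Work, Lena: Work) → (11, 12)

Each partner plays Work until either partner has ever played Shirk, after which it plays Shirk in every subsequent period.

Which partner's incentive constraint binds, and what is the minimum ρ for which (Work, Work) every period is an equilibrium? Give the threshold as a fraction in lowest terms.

Lena; ρ ≥ 1/2

For Ana: deviation gain 15−11 = 4, per-period punishment loss 11−3 = 8. IC gives ρ ≥ 4/12 = 1/3.
For Lena: gain 8, loss 8 per period, so ρ ≥ 8/16 = 1/2.
The tighter constraint is Lena's, so cooperation needs ρ ≥ 1/2.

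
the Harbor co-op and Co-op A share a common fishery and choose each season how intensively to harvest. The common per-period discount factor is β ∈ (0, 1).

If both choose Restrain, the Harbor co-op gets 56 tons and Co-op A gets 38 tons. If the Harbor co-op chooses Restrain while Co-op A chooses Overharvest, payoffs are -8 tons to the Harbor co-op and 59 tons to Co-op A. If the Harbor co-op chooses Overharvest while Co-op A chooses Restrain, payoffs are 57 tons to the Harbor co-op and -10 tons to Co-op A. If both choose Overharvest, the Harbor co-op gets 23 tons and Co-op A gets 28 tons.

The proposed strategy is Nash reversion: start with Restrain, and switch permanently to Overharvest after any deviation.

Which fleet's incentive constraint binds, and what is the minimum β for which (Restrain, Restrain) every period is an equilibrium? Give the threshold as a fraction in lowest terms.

Co-op A; β ≥ 21/31

the Harbor co-op: cooperation gives 56 each period; deviation gives 57 once then 23 forever.
  56/(1−β) ≥ 57 + 23β/(1−β) ⇒ β ≥ 1/34.
Co-op A: cooperation gives 38 each period; deviation gives 59 once then 28 forever.
  β ≥ 21/31.
Both must hold, so the binding constraint is Co-op A's: β ≥ 21/31.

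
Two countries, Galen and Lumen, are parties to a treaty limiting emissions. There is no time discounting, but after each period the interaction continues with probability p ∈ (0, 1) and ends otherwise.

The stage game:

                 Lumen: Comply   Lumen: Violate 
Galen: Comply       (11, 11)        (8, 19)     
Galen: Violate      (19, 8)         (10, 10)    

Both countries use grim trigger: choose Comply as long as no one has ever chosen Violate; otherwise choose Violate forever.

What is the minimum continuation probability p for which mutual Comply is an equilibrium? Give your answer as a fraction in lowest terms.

With no time discounting, the continuation probability p plays the role of the discount factor.
Grim-trigger IC: 11/(1−p) ≥ 19 + 10p/(1−p) ⇒ p ≥ (19−11)/(19−10) = 8/9.

8/9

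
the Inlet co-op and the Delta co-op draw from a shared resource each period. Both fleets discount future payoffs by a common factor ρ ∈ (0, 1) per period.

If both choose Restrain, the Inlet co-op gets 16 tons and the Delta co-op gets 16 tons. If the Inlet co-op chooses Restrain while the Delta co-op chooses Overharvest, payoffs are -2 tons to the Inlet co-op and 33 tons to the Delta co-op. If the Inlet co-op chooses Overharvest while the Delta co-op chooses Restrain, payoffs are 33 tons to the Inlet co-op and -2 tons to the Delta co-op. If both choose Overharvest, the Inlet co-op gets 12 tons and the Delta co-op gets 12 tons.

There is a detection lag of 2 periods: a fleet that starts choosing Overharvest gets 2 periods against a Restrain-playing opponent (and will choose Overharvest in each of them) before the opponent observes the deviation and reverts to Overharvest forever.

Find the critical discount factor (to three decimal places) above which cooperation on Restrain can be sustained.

A deviator earns 33 for 2 periods, then 12 forever; cooperating earns 16 forever. Multiplying the IC by (1−ρ):
16 ≥ 33(1−ρ^2) + 12ρ^2, so 21·ρ^2 ≥ 17 and ρ^2 ≥ 17/21.
ρ ≥ (17/21)^(1/2) ≈ 0.900.

0.900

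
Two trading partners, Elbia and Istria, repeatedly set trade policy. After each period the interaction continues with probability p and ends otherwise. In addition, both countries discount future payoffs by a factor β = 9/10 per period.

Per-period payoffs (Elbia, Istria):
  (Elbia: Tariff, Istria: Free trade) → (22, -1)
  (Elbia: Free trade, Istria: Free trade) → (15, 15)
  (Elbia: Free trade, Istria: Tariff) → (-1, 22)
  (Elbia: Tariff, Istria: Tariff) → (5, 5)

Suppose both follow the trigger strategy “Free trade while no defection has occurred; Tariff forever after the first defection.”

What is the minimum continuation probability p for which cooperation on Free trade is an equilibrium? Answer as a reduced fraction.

70/153

Expected continuation weight on next period's payoff is β·p = 9/10·p, which plays the role of the discount factor.
Cooperation requires 9/10·p ≥ (22−15)/(22−5) = 7/17, hence p ≥ 70/153.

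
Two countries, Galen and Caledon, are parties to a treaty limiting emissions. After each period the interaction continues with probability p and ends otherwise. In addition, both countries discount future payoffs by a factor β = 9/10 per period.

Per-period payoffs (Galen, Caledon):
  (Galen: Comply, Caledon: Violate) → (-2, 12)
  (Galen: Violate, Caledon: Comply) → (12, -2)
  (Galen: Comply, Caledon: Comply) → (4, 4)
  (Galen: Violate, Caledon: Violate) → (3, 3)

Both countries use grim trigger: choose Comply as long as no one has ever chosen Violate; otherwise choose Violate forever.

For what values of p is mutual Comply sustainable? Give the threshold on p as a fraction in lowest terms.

Expected continuation weight on next period's payoff is β·p = 9/10·p, which plays the role of the discount factor.
Cooperation requires 9/10·p ≥ (12−4)/(12−3) = 8/9, hence p ≥ 80/81.

80/81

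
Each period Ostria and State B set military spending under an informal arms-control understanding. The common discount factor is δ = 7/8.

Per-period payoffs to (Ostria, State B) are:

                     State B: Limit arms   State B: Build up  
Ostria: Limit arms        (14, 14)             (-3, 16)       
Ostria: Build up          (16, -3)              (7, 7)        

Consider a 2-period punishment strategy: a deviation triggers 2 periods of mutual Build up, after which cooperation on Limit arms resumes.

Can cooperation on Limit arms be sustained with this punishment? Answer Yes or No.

Yes

IC: δ+…+δ^2 ≥ (16−14)/(14−7) = 2/7.
At δ = 7/8: partial sum = 1.6406 ≥ 0.2857. Cooperation sustainable.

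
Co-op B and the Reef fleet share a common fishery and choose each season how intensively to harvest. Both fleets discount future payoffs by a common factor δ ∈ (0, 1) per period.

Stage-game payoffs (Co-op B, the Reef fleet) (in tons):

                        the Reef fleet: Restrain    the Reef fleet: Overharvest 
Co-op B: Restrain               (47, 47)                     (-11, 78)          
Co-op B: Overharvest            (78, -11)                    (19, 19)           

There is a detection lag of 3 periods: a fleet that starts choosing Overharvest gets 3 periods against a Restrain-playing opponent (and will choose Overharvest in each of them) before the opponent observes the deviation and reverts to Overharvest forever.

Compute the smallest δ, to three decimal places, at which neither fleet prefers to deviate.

0.807

The best deviation is to choose Overharvest for all 3 undetected periods, earning 78 each, then 19 forever once detected.
Deviation value: 78(1−δ^3)/(1−δ) + 19δ^3/(1−δ); cooperation value: 47/(1−δ).
IC: 47 ≥ 78(1−δ^3) + 19δ^3 = 78 − 59δ^3.
So δ^3 ≥ 31/59, giving δ ≥ (31/59)^(1/3) ≈ 0.807.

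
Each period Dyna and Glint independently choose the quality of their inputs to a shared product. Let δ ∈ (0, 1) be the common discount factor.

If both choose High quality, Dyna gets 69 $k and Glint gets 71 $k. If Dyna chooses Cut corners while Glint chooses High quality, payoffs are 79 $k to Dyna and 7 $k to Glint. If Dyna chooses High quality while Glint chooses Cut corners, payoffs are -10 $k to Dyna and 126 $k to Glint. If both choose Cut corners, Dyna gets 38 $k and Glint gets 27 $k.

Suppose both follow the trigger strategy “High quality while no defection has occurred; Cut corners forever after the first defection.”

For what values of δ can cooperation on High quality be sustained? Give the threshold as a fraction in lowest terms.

Dyna's threshold: (79−69)/(79−38) = 10/41.
Glint's threshold: (126−71)/(126−27) = 5/9.
10/41 < 5/9, so Glint binds and δ* = 5/9.

5/9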